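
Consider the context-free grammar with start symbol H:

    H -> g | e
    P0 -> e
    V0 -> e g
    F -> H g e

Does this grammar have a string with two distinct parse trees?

Only H is reachable from H; ignoring the rest: Each reachable nonterminal has at most one production per leading terminal, and all productions are right-linear; the derivation is determined token-by-token.

Unambiguous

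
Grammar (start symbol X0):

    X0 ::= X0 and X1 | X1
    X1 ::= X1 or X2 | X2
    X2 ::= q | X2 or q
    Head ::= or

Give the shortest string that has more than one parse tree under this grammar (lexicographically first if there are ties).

q or q

length 1: no string has ≥2 trees
length 3: q or q has 2 parse trees

Two derivations of q or q:
  X0 ⇒ X1 ⇒ X1 or X2 ⇒ X2 or X2 ⇒ q or X2 ⇒ q or q
  X0 ⇒ X1 ⇒ X2 ⇒ X2 or q ⇒ q or q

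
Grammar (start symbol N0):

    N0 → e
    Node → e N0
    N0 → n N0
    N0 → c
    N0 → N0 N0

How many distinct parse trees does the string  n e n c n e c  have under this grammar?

Parse trees for n e n c n e c (showing first 6 of 30):
  [N0 n [N0 [N0 e] [N0 n [N0 [N0 c] [N0 n [N0 [N0 e] [N0 c]]]]]]]
  [N0 n [N0 [N0 e] [N0 n [N0 [N0 c] [N0 [N0 n [N0 e]] [N0 c]]]]]]
  [N0 n [N0 [N0 e] [N0 n [N0 [N0 [N0 c] [N0 n [N0 e]]] [N0 c]]]]]
  [N0 n [N0 [N0 e] [N0 [N0 n [N0 c]] [N0 n [N0 [N0 e] [N0 c]]]]]]
  [N0 n [N0 [N0 e] [N0 [N0 n [N0 c]] [N0 [N0 n [N0 e]] [N0 c]]]]]
  [N0 n [N0 [N0 e] [N0 [N0 n [N0 [N0 c] [N0 n [N0 e]]]] [N0 c]]]]

30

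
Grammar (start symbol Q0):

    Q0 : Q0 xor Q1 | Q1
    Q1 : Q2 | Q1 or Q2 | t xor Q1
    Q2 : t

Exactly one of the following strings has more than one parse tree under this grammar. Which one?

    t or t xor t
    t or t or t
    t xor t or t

t xor t or t

t or t xor t: 1 tree
t or t or t: 1 tree
t xor t or t: 3 trees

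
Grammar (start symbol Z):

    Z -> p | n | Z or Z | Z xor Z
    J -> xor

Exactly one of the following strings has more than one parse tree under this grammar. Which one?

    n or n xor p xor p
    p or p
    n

n or n xor p xor p: 5 trees
p or p: 1 tree
n: 1 tree

n or n xor p xor p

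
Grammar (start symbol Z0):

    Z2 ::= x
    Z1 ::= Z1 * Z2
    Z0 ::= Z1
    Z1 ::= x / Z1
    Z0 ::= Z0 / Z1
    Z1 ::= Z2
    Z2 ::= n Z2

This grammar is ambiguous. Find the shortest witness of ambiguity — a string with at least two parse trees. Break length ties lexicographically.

x / x

length 1: no string has ≥2 trees
length 2: no string has ≥2 trees
length 3: x / x has 2 parse trees

Two derivations of x / x:
  Z0 ⇒ Z1 ⇒ x / Z1 ⇒ x / Z2 ⇒ x / x
  Z0 ⇒ Z0 / Z1 ⇒ Z1 / Z1 ⇒ Z2 / Z1 ⇒ x / Z1 ⇒ x / Z2 ⇒ x / x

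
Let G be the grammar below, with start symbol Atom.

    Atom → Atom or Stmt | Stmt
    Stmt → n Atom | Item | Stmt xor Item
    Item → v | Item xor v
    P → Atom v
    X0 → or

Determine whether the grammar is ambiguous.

Ambiguous

Witness: v xor v

Derivation 1: Atom ⇒ Stmt ⇒ Item ⇒ Item xor v ⇒ v xor v
Derivation 2: Atom ⇒ Stmt ⇒ Stmt xor Item ⇒ Item xor Item ⇒ v xor Item ⇒ v xor v

Two distinct leftmost derivations for the same string.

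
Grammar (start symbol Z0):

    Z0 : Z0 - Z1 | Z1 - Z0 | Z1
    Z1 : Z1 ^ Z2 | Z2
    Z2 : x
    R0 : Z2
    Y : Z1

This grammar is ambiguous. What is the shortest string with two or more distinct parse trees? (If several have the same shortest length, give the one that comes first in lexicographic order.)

x - x

length 1: no string has ≥2 trees
length 3: x - x has 2 parse trees

Two derivations of x - x:
  Z0 ⇒ Z0 - Z1 ⇒ Z1 - Z1 ⇒ Z2 - Z1 ⇒ x - Z1 ⇒ x - Z2 ⇒ x - x
  Z0 ⇒ Z1 - Z0 ⇒ Z2 - Z0 ⇒ x - Z0 ⇒ x - Z1 ⇒ x - Z2 ⇒ x - x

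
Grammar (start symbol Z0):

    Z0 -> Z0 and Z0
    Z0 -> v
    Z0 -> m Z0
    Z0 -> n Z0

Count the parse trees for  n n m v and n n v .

4

Parse trees for n n m v and n n v:
  [Z0 [Z0 n [Z0 n [Z0 m [Z0 v]]]] and [Z0 n [Z0 n [Z0 v]]]]
  [Z0 n [Z0 [Z0 n [Z0 m [Z0 v]]] and [Z0 n [Z0 n [Z0 v]]]]]
  [Z0 n [Z0 n [Z0 [Z0 m [Z0 v]] and [Z0 n [Z0 n [Z0 v]]]]]]
  [Z0 n [Z0 n [Z0 m [Z0 [Z0 v] and [Z0 n [Z0 n [Z0 v]]]]]]]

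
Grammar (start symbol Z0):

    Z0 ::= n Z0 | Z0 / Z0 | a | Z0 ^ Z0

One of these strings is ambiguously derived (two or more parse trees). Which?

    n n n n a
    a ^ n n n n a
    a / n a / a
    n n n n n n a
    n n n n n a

n n n n a: 1 tree
a ^ n n n n a: 1 tree
a / n a / a: 3 trees
n n n n n n a: 1 tree
n n n n n a: 1 tree

a / n a / a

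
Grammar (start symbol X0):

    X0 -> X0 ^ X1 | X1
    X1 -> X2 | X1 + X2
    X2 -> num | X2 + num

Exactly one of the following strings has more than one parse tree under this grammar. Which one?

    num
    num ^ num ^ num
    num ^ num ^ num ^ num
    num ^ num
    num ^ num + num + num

num ^ num + num + num

num: 1 tree
num ^ num ^ num: 1 tree
num ^ num ^ num ^ num: 1 tree
num ^ num: 1 tree
num ^ num + num + num: 4 trees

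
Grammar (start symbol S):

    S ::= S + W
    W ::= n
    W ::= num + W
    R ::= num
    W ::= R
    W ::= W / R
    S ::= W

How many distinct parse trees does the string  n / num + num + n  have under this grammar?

2

Parse trees for n / num + num + n:
  [S [S [W [W n] / [R num]]] + [W num + [W n]]]
  [S [S [S [W [W n] / [R num]]] + [W [R num]]] + [W n]]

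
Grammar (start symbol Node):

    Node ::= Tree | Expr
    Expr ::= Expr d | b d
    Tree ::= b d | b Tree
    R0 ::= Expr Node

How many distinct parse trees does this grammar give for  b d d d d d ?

1

Parse trees for b d d d d d:
  [Node [Expr [Expr [Expr [Expr [Expr b d] d] d] d] d]]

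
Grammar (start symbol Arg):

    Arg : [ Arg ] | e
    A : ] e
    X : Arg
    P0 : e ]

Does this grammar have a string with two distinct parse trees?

Unambiguous

Only Arg is reachable from Arg; ignoring the rest: L(Arg) is { openⁿ atom closeⁿ : n ≥ 0 }. The bracket depth fixes n, and the derivation is forced at every step.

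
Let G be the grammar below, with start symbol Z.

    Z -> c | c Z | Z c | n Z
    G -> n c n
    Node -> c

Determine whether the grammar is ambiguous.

Witness: c c

Derivation 1: Z ⇒ c Z ⇒ c c
Derivation 2: Z ⇒ Z c ⇒ c c

Two distinct leftmost derivations for the same string.

Ambiguous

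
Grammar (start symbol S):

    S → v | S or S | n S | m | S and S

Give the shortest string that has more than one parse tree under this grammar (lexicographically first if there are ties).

n m and m

length 1: no string has ≥2 trees
length 2: no string has ≥2 trees
length 3: no string has ≥2 trees
length 4: n m and m has 2 parse trees

Two derivations of n m and m:
  S ⇒ n S ⇒ n S and S ⇒ n m and S ⇒ n m and m
  S ⇒ S and S ⇒ n S and S ⇒ n m and S ⇒ n m and m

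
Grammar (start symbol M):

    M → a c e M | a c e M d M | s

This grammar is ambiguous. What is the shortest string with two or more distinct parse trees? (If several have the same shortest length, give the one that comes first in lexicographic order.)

length 1: no string has ≥2 trees
length 4: no string has ≥2 trees
length 6: no string has ≥2 trees
length 7: no string has ≥2 trees
length 9: a c e a c e s d s has 2 parse trees

Two derivations of a c e a c e s d s:
  M ⇒ a c e M ⇒ a c e a c e M d M ⇒ a c e a c e s d M ⇒ a c e a c e s d s
  M ⇒ a c e M d M ⇒ a c e a c e M d M ⇒ a c e a c e s d M ⇒ a c e a c e s d s

a c e a c e s d s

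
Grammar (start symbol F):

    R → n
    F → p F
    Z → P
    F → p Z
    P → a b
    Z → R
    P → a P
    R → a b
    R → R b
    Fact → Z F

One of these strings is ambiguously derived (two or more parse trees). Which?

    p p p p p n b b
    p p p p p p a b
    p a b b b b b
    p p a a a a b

p p p p p n b b: 1 tree
p p p p p p a b: 2 trees
p a b b b b b: 1 tree
p p a a a a b: 1 tree

p p p p p p a b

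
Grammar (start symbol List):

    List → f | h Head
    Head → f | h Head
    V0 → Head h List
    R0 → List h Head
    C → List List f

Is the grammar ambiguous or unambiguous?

Unambiguous

Only List, Head are reachable from List; ignoring the rest: Restricted to the reachable nonterminals, every rule has the form A → t or A → t B, and no two rules for the same A share a first terminal. The grammar encodes a DFA — one run per string.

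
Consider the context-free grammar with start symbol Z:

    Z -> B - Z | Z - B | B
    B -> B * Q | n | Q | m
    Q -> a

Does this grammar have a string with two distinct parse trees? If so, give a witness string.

Ambiguous

Witness: a - a

Derivation 1: Z ⇒ B - Z ⇒ Q - Z ⇒ a - Z ⇒ a - B ⇒ a - Q ⇒ a - a
Derivation 2: Z ⇒ Z - B ⇒ B - B ⇒ Q - B ⇒ a - B ⇒ a - Q ⇒ a - a

Two distinct leftmost derivations for the same string.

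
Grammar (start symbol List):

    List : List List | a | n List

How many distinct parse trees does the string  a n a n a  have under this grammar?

Parse trees for a n a n a:
  [List [List a] [List [List n [List a]] [List n [List a]]]]
  [List [List a] [List n [List [List a] [List n [List a]]]]]
  [List [List [List a] [List n [List a]]] [List n [List a]]]

3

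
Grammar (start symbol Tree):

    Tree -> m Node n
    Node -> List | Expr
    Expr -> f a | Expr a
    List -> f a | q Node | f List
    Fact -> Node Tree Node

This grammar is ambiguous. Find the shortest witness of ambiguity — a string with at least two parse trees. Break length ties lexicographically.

length 4: m f a n has 2 parse trees

Two derivations of m f a n:
  Tree ⇒ m Node n ⇒ m List n ⇒ m f a n
  Tree ⇒ m Node n ⇒ m Expr n ⇒ m f a n

m f a n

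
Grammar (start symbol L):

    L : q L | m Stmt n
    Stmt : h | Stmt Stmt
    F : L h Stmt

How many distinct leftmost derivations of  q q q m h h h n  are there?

Parse trees for q q q m h h h n:
  [L q [L q [L q [L m [Stmt [Stmt h] [Stmt [Stmt h] [Stmt h]]] n]]]]
  [L q [L q [L q [L m [Stmt [Stmt [Stmt h] [Stmt h]] [Stmt h]] n]]]]

2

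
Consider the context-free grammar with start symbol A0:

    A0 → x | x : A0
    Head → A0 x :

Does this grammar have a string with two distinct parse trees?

Unambiguous

(Head is unreachable from A0, so its rules don't affect L(A0).) The reachable grammar is A → atom sep A | atom. Each atom is followed by either the separator (recurse) or end-of-string (stop) — no choice point.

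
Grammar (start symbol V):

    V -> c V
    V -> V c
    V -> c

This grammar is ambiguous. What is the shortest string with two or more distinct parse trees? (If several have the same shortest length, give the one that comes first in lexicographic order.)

c c

length 1: no string has ≥2 trees
length 2: c c has 2 parse trees

Two derivations of c c:
  V ⇒ c V ⇒ c c
  V ⇒ V c ⇒ c c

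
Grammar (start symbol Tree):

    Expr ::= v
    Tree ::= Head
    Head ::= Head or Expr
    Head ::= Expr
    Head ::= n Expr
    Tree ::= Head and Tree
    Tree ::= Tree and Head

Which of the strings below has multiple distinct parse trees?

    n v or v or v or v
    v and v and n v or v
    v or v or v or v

v and v and n v or v

n v or v or v or v: 1 tree
v and v and n v or v: 4 trees
v or v or v or v: 1 tree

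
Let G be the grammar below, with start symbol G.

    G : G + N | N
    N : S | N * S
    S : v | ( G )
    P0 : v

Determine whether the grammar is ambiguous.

Only G, N, S are reachable from G; ignoring the rest: This is a standard precedence ladder (G over N over S), with each level left-recursive on its own operator ('+' at G, '*' at N). That structure is LR(1), hence unambiguous.

Unambiguous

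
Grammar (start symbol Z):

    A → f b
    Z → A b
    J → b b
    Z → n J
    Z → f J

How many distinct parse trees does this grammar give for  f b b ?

Parse trees for f b b:
  [Z [A f b] b]
  [Z f [J b b]]

2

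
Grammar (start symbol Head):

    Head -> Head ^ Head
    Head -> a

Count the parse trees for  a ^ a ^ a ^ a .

5

Parse trees for a ^ a ^ a ^ a:
  [Head [Head a] ^ [Head [Head a] ^ [Head [Head a] ^ [Head a]]]]
  [Head [Head a] ^ [Head [Head [Head a] ^ [Head a]] ^ [Head a]]]
  [Head [Head [Head a] ^ [Head a]] ^ [Head [Head a] ^ [Head a]]]
  [Head [Head [Head a] ^ [Head [Head a] ^ [Head a]]] ^ [Head a]]
  [Head [Head [Head [Head a] ^ [Head a]] ^ [Head a]] ^ [Head a]]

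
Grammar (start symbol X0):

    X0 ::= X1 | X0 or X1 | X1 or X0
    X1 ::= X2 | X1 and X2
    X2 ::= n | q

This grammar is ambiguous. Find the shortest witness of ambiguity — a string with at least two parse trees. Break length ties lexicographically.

length 1: no string has ≥2 trees
length 3: n or n has 2 parse trees

Two derivations of n or n:
  X0 ⇒ X0 or X1 ⇒ X1 or X1 ⇒ X2 or X1 ⇒ n or X1 ⇒ n or X2 ⇒ n or n
  X0 ⇒ X1 or X0 ⇒ X2 or X0 ⇒ n or X0 ⇒ n or X1 ⇒ n or X2 ⇒ n or n

n or n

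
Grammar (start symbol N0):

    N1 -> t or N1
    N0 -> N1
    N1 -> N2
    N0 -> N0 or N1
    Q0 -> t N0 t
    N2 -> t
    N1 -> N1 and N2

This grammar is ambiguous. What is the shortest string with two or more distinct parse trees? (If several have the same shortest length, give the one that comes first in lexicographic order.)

t or t

length 1: no string has ≥2 trees
length 3: t or t has 2 parse trees

Two derivations of t or t:
  N0 ⇒ N1 ⇒ t or N1 ⇒ t or N2 ⇒ t or t
  N0 ⇒ N0 or N1 ⇒ N1 or N1 ⇒ N2 or N1 ⇒ t or N1 ⇒ t or N2 ⇒ t or t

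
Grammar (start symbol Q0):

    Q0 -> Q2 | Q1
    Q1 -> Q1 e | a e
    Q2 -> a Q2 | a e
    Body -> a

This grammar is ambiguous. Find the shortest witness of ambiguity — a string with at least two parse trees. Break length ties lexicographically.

length 2: a e has 2 parse trees

Two derivations of a e:
  Q0 ⇒ Q2 ⇒ a e
  Q0 ⇒ Q1 ⇒ a e

a e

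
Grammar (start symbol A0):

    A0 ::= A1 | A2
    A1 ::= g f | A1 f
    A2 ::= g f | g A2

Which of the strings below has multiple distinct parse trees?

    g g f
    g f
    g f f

g f

g g f: 1 tree
g f: 2 trees
g f f: 1 tree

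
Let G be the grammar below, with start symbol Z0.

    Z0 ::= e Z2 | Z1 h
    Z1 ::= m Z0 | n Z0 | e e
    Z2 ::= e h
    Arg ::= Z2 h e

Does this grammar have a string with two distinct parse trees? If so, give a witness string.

Ambiguous

Witness: e e h

Derivation 1: Z0 ⇒ e Z2 ⇒ e e h
Derivation 2: Z0 ⇒ Z1 h ⇒ e e h

Two distinct leftmost derivations for the same string.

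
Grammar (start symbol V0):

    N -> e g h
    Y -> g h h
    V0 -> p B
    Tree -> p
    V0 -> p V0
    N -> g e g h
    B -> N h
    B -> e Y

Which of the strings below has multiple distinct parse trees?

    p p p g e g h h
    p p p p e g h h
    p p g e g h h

p p p p e g h h

p p p g e g h h: 1 tree
p p p p e g h h: 2 trees
p p g e g h h: 1 tree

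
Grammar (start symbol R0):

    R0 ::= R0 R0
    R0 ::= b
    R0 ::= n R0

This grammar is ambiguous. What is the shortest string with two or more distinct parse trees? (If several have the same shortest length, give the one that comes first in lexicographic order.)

length 1: no string has ≥2 trees
length 2: no string has ≥2 trees
length 3: b b b has 2 parse trees

Two derivations of b b b:
  R0 ⇒ R0 R0 ⇒ R0 R0 R0 ⇒ b R0 R0 ⇒ b b R0 ⇒ b b b
  R0 ⇒ R0 R0 ⇒ b R0 ⇒ b R0 R0 ⇒ b b R0 ⇒ b b b

b b b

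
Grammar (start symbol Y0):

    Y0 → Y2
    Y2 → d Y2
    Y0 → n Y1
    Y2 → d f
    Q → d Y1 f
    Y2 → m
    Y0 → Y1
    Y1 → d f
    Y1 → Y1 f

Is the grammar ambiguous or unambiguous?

Ambiguous

Witness: d f

Derivation 1: Y0 ⇒ Y2 ⇒ d f
Derivation 2: Y0 ⇒ Y1 ⇒ d f

Two distinct leftmost derivations for the same string.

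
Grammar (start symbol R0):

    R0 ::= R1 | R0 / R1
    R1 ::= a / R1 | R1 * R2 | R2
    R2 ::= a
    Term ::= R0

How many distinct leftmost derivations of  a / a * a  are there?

Parse trees for a / a * a:
  [R0 [R1 a / [R1 [R1 [R2 a]] * [R2 a]]]]
  [R0 [R1 [R1 a / [R1 [R2 a]]] * [R2 a]]]
  [R0 [R0 [R1 [R2 a]]] / [R1 [R1 [R2 a]] * [R2 a]]]

3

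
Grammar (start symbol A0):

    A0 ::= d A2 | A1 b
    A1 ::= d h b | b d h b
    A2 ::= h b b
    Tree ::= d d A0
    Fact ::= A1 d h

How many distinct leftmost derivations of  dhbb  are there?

Parse trees for dhbb:
  [A0 d [A2 h b b]]
  [A0 [A1 d h b] b]

2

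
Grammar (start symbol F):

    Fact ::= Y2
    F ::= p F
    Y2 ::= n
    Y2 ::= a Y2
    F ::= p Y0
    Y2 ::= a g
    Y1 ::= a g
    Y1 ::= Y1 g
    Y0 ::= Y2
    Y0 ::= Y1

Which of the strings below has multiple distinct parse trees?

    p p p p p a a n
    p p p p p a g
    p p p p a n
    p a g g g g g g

p p p p p a a n: 1 tree
p p p p p a g: 2 trees
p p p p a n: 1 tree
p a g g g g g g: 1 tree

p p p p p a g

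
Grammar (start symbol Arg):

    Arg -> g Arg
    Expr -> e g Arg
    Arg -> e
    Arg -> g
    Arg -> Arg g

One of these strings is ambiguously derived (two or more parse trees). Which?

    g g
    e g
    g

g g

g g: 2 trees
e g: 1 tree
g: 1 tree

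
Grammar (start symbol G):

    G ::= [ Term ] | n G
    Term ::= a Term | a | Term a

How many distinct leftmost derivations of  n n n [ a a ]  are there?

Parse trees for n n n [ a a ]:
  [G n [G n [G n [G [ [Term a [Term a]] ]]]]]
  [G n [G n [G n [G [ [Term [Term a] a] ]]]]]

2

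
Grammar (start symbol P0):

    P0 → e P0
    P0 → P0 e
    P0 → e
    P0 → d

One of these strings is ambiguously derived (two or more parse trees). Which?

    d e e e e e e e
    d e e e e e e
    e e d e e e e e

e e d e e e e e

d e e e e e e e: 1 tree
d e e e e e e: 1 tree
e e d e e e e e: 21 trees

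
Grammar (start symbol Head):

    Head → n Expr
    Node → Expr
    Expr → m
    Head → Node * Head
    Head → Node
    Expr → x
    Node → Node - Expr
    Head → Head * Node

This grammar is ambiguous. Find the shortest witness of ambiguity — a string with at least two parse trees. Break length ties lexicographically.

length 1: no string has ≥2 trees
length 2: no string has ≥2 trees
length 3: m * m has 2 parse trees

Two derivations of m * m:
  Head ⇒ Node * Head ⇒ Expr * Head ⇒ m * Head ⇒ m * Node ⇒ m * Expr ⇒ m * m
  Head ⇒ Head * Node ⇒ Node * Node ⇒ Expr * Node ⇒ m * Node ⇒ m * Expr ⇒ m * m

m * m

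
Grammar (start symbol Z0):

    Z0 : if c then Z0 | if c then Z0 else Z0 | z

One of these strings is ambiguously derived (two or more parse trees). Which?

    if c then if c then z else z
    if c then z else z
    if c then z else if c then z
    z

if c then if c then z else z: 2 trees
if c then z else z: 1 tree
if c then z else if c then z: 1 tree
z: 1 tree

if c then if c then z else z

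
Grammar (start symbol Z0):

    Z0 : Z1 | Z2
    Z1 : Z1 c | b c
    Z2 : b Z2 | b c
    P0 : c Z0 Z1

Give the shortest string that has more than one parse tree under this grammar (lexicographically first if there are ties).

b c

length 2: b c has 2 parse trees

Two derivations of b c:
  Z0 ⇒ Z1 ⇒ b c
  Z0 ⇒ Z2 ⇒ b c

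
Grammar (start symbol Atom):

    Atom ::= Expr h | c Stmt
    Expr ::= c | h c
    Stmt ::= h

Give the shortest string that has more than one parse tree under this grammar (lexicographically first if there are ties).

c h

length 2: c h has 2 parse trees

Two derivations of c h:
  Atom ⇒ Expr h ⇒ c h
  Atom ⇒ c Stmt ⇒ c h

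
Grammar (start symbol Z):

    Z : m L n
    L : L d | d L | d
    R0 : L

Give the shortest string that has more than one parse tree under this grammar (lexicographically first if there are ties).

length 3: no string has ≥2 trees
length 4: m d d n has 2 parse trees

Two derivations of m d d n:
  Z ⇒ m L n ⇒ m L d n ⇒ m d d n
  Z ⇒ m L n ⇒ m d L n ⇒ m d d n

m d d n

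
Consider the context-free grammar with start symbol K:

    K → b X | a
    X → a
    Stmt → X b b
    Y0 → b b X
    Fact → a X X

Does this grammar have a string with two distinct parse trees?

(Stmt, Y0, Fact are unreachable from K, so their rules don't affect L(K).) Each reachable nonterminal has at most one production per leading terminal, and all productions are right-linear; the derivation is determined token-by-token.

Unambiguous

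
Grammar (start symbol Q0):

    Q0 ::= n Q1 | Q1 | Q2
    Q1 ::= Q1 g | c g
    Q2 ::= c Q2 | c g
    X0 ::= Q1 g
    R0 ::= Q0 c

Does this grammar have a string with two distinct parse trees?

Ambiguous

Witness: c g

Derivation 1: Q0 ⇒ Q1 ⇒ c g
Derivation 2: Q0 ⇒ Q2 ⇒ c g

Two distinct leftmost derivations for the same string.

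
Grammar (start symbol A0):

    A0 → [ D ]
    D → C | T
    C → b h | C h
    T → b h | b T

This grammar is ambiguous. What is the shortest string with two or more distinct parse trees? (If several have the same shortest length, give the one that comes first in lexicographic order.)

[ b h ]

length 4: [ b h ] has 2 parse trees

Two derivations of [ b h ]:
  A0 ⇒ [ D ] ⇒ [ C ] ⇒ [ b h ]
  A0 ⇒ [ D ] ⇒ [ T ] ⇒ [ b h ]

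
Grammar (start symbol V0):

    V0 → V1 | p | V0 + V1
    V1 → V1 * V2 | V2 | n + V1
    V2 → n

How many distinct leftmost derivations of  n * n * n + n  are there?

1

Parse trees for n * n * n + n:
  [V0 [V0 [V1 [V1 [V1 [V2 n]] * [V2 n]] * [V2 n]]] + [V1 [V2 n]]]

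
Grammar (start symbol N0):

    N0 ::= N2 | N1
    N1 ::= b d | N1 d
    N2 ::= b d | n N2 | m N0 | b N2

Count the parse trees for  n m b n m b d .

Parse trees for n m b n m b d:
  [N0 [N2 n [N2 m [N0 [N2 b [N2 n [N2 m [N0 [N2 b d]]]]]]]]]
  [N0 [N2 n [N2 m [N0 [N2 b [N2 n [N2 m [N0 [N1 b d]]]]]]]]]

2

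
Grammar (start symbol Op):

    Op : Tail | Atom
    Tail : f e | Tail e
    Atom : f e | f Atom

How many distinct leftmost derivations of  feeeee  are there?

1

Parse trees for feeeee:
  [Op [Tail [Tail [Tail [Tail [Tail f e] e] e] e] e]]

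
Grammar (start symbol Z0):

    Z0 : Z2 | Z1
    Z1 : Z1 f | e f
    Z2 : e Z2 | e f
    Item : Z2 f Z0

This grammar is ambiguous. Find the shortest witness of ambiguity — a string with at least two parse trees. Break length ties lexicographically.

length 2: e f has 2 parse trees

Two derivations of e f:
  Z0 ⇒ Z2 ⇒ e f
  Z0 ⇒ Z1 ⇒ e f

e f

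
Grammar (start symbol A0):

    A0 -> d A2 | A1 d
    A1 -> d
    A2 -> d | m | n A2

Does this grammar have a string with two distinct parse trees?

Ambiguous

Witness: d d

Derivation 1: A0 ⇒ d A2 ⇒ d d
Derivation 2: A0 ⇒ A1 d ⇒ d d

Two distinct leftmost derivations for the same string.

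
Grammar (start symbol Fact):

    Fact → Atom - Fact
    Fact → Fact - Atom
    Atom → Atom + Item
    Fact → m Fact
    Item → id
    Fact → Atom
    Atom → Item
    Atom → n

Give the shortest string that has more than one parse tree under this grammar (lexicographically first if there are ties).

length 1: no string has ≥2 trees
length 2: no string has ≥2 trees
length 3: id - id has 2 parse trees

Two derivations of id - id:
  Fact ⇒ Atom - Fact ⇒ Item - Fact ⇒ id - Fact ⇒ id - Atom ⇒ id - Item ⇒ id - id
  Fact ⇒ Fact - Atom ⇒ Atom - Atom ⇒ Item - Atom ⇒ id - Atom ⇒ id - Item ⇒ id - id

id - id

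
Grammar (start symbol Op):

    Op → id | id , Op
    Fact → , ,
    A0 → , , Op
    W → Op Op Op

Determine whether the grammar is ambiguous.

Unambiguous

Only Op is reachable from Op; ignoring the rest: The reachable grammar is A → atom sep A | atom. Each atom is followed by either the separator (recurse) or end-of-string (stop) — no choice point.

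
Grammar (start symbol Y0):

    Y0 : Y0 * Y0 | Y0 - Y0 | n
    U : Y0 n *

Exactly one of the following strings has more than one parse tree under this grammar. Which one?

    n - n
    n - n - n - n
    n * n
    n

n - n: 1 tree
n - n - n - n: 5 trees
n * n: 1 tree
n: 1 tree

n - n - n - n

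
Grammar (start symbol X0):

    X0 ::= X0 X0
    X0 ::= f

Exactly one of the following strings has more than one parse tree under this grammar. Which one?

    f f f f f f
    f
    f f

f f f f f f: 42 trees
f: 1 tree
f f: 1 tree

f f f f f f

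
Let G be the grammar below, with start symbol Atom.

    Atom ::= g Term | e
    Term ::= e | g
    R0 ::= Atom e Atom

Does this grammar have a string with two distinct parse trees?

(R0 is unreachable from Atom, so its rules don't affect L(Atom).) The reachable rules are right-linear with at most one rule per (nonterminal, next-terminal) pair. Each input token forces the next rule, so parsing is deterministic.

Unambiguous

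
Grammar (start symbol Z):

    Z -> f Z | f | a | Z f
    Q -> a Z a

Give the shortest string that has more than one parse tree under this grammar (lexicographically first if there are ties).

f f

length 1: no string has ≥2 trees
length 2: f f has 2 parse trees

Two derivations of f f:
  Z ⇒ f Z ⇒ f f
  Z ⇒ Z f ⇒ f f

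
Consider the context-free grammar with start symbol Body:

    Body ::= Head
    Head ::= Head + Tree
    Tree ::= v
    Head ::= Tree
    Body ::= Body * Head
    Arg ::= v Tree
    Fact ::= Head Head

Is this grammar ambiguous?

Unambiguous

Only Body, Head, Tree are reachable from Body; ignoring the rest: The grammar is stratified — Body handles '*' (left-recursive), Head handles '+', Tree atoms. Each operator has a fixed associativity and precedence level, so every string has one parse.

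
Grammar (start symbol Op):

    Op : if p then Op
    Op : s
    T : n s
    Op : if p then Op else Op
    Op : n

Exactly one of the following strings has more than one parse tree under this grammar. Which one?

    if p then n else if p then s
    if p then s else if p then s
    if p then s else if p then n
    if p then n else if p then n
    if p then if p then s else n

if p then n else if p then s: 1 tree
if p then s else if p then s: 1 tree
if p then s else if p then n: 1 tree
if p then n else if p then n: 1 tree
if p then if p then s else n: 2 trees

if p then if p then s else n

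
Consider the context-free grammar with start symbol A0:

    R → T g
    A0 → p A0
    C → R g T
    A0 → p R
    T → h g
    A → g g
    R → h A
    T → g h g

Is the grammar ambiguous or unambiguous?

Witness: p h g g

Derivation 1: A0 ⇒ p R ⇒ p T g ⇒ p h g g
Derivation 2: A0 ⇒ p R ⇒ p h A ⇒ p h g g

Two distinct leftmost derivations for the same string.

Ambiguous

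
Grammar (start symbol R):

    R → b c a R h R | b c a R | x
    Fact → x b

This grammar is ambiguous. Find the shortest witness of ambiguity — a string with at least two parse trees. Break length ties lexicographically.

length 1: no string has ≥2 trees
length 4: no string has ≥2 trees
length 6: no string has ≥2 trees
length 7: no string has ≥2 trees
length 9: b c a b c a x h x has 2 parse trees

Two derivations of b c a b c a x h x:
  R ⇒ b c a R h R ⇒ b c a b c a R h R ⇒ b c a b c a x h R ⇒ b c a b c a x h x
  R ⇒ b c a R ⇒ b c a b c a R h R ⇒ b c a b c a x h R ⇒ b c a b c a x h x

b c a b c a x h x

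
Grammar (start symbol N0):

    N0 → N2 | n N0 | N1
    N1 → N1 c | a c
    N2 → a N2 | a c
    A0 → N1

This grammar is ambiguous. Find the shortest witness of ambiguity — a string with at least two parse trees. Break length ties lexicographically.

length 2: a c has 2 parse trees

Two derivations of a c:
  N0 ⇒ N2 ⇒ a c
  N0 ⇒ N1 ⇒ a c

a c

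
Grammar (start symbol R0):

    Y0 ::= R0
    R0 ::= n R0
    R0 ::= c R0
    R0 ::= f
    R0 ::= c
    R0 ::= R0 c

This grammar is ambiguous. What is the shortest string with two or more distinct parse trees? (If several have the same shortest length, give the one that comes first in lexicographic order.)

c c

length 1: no string has ≥2 trees
length 2: c c has 2 parse trees

Two derivations of c c:
  R0 ⇒ c R0 ⇒ c c
  R0 ⇒ R0 c ⇒ c c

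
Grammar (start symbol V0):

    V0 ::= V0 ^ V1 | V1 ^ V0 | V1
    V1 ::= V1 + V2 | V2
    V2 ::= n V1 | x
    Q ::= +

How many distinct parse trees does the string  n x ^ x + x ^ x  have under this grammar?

4

Parse trees for n x ^ x + x ^ x:
  [V0 [V0 [V0 [V1 [V2 n [V1 [V2 x]]]]] ^ [V1 [V1 [V2 x]] + [V2 x]]] ^ [V1 [V2 x]]]
  [V0 [V0 [V1 [V2 n [V1 [V2 x]]]] ^ [V0 [V1 [V1 [V2 x]] + [V2 x]]]] ^ [V1 [V2 x]]]
  [V0 [V1 [V2 n [V1 [V2 x]]]] ^ [V0 [V0 [V1 [V1 [V2 x]] + [V2 x]]] ^ [V1 [V2 x]]]]
  [V0 [V1 [V2 n [V1 [V2 x]]]] ^ [V0 [V1 [V1 [V2 x]] + [V2 x]] ^ [V0 [V1 [V2 x]]]]]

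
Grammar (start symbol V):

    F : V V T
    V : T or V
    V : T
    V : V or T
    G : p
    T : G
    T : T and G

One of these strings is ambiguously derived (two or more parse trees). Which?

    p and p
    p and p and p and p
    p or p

p and p: 1 tree
p and p and p and p: 1 tree
p or p: 2 trees

p or p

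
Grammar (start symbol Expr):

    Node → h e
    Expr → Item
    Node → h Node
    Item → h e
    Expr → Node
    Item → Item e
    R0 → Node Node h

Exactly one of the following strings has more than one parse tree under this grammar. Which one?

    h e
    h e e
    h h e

h e: 2 trees
h e e: 1 tree
h h e: 1 tree

h e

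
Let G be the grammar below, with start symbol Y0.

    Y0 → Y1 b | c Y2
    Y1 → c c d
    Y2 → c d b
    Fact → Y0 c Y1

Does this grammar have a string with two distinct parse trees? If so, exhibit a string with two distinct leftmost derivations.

Witness: c c d b

Derivation 1: Y0 ⇒ Y1 b ⇒ c c d b
Derivation 2: Y0 ⇒ c Y2 ⇒ c c d b

Two distinct leftmost derivations for the same string.

Ambiguous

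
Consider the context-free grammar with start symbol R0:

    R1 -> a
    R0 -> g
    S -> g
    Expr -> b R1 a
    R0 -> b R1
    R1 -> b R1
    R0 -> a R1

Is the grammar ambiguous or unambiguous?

Unambiguous

(Expr, S are unreachable from R0, so their rules don't affect L(R0).) Restricted to the reachable nonterminals, every rule has the form A → t or A → t B, and no two rules for the same A share a first terminal. The grammar encodes a DFA — one run per string.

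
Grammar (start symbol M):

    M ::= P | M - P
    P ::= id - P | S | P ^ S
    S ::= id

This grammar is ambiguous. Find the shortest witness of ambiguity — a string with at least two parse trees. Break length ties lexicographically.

length 1: no string has ≥2 trees
length 3: id - id has 2 parse trees

Two derivations of id - id:
  M ⇒ P ⇒ id - P ⇒ id - S ⇒ id - id
  M ⇒ M - P ⇒ P - P ⇒ S - P ⇒ id - P ⇒ id - S ⇒ id - id

id - id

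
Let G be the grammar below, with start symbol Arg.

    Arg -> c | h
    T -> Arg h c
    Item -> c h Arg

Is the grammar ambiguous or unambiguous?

Unambiguous

Only Arg is reachable from Arg; ignoring the rest: Each reachable nonterminal has at most one production per leading terminal, and all productions are right-linear; the derivation is determined token-by-token.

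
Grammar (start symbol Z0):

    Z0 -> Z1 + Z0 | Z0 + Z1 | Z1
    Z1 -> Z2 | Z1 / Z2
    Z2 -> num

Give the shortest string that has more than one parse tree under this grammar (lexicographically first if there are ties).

length 1: no string has ≥2 trees
length 3: num + num has 2 parse trees

Two derivations of num + num:
  Z0 ⇒ Z1 + Z0 ⇒ Z2 + Z0 ⇒ num + Z0 ⇒ num + Z1 ⇒ num + Z2 ⇒ num + num
  Z0 ⇒ Z0 + Z1 ⇒ Z1 + Z1 ⇒ Z2 + Z1 ⇒ num + Z1 ⇒ num + Z2 ⇒ num + num

num + num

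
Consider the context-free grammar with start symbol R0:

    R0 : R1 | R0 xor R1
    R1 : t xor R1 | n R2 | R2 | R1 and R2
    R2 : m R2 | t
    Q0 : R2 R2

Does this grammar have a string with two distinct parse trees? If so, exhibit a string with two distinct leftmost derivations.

Ambiguous

Witness: t xor t

Derivation 1: R0 ⇒ R1 ⇒ t xor R1 ⇒ t xor R2 ⇒ t xor t
Derivation 2: R0 ⇒ R0 xor R1 ⇒ R1 xor R1 ⇒ R2 xor R1 ⇒ t xor R1 ⇒ t xor R2 ⇒ t xor t

Two distinct leftmost derivations for the same string.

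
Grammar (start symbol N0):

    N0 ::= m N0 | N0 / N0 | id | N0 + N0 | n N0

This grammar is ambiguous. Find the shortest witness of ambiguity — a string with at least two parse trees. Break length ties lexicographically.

m id + id

length 1: no string has ≥2 trees
length 2: no string has ≥2 trees
length 3: no string has ≥2 trees
length 4: m id + id has 2 parse trees

Two derivations of m id + id:
  N0 ⇒ m N0 ⇒ m N0 + N0 ⇒ m id + N0 ⇒ m id + id
  N0 ⇒ N0 + N0 ⇒ m N0 + N0 ⇒ m id + N0 ⇒ m id + id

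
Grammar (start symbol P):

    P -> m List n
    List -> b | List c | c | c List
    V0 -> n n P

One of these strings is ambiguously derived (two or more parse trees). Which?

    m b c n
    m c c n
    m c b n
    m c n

m b c n: 1 tree
m c c n: 2 trees
m c b n: 1 tree
m c n: 1 tree

m c c n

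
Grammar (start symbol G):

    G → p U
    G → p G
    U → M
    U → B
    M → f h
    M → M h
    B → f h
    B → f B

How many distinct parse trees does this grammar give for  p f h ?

2

Parse trees for p f h:
  [G p [U [M f h]]]
  [G p [U [B f h]]]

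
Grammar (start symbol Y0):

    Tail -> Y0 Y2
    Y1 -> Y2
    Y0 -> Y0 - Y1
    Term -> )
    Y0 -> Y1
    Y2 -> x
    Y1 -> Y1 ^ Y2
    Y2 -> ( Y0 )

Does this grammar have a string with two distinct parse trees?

Unambiguous

Only Y0, Y1, Y2 are reachable from Y0; ignoring the rest: The grammar is stratified — Y0 handles '-' (left-recursive), Y1 handles '^', Y2 atoms. Each operator has a fixed associativity and precedence level, so every string has one parse.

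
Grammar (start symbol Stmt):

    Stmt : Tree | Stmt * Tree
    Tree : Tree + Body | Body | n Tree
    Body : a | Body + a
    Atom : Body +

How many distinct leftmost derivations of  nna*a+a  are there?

Parse trees for nna*a+a:
  [Stmt [Stmt [Tree n [Tree n [Tree [Body a]]]]] * [Tree [Tree [Body a]] + [Body a]]]
  [Stmt [Stmt [Tree n [Tree n [Tree [Body a]]]]] * [Tree [Body [Body a] + a]]]

2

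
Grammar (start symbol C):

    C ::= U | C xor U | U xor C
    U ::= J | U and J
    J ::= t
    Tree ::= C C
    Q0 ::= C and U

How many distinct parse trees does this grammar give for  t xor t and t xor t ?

4

Parse trees for t xor t and t xor t:
  [C [C [C [U [J t]]] xor [U [U [J t]] and [J t]]] xor [U [J t]]]
  [C [C [U [J t]] xor [C [U [U [J t]] and [J t]]]] xor [U [J t]]]
  [C [U [J t]] xor [C [C [U [U [J t]] and [J t]]] xor [U [J t]]]]
  [C [U [J t]] xor [C [U [U [J t]] and [J t]] xor [C [U [J t]]]]]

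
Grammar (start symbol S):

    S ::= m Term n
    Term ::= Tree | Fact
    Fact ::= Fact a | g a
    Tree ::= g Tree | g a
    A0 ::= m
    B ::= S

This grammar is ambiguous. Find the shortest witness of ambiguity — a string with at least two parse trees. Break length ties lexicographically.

m g a n

length 4: m g a n has 2 parse trees

Two derivations of m g a n:
  S ⇒ m Term n ⇒ m Tree n ⇒ m g a n
  S ⇒ m Term n ⇒ m Fact n ⇒ m g a n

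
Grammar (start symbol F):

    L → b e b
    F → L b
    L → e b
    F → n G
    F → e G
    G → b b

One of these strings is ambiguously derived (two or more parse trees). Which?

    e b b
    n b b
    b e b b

e b b: 2 trees
n b b: 1 tree
b e b b: 1 tree

e b b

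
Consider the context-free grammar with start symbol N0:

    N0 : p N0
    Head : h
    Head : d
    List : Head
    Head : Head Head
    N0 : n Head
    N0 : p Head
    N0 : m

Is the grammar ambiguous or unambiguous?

Ambiguous

Witness: n d d d

Derivation 1: N0 ⇒ n Head ⇒ n Head Head ⇒ n d Head ⇒ n d Head Head ⇒ n d d Head ⇒ n d d d
Derivation 2: N0 ⇒ n Head ⇒ n Head Head ⇒ n Head Head Head ⇒ n d Head Head ⇒ n d d Head ⇒ n d d d

Two distinct leftmost derivations for the same string.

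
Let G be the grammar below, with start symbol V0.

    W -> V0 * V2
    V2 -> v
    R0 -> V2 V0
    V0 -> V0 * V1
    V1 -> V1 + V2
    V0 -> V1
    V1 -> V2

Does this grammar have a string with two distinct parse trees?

(R0, W are unreachable from V0, so their rules don't affect L(V0).) The grammar is stratified — V0 handles '*' (left-recursive), V1 handles '+', V2 atoms. Each operator has a fixed associativity and precedence level, so every string has one parse.

Unambiguous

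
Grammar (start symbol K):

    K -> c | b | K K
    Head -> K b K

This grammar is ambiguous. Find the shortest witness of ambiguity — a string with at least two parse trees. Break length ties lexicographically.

b b b

length 1: no string has ≥2 trees
length 2: no string has ≥2 trees
length 3: b b b has 2 parse trees

Two derivations of b b b:
  K ⇒ K K ⇒ b K ⇒ b K K ⇒ b b K ⇒ b b b
  K ⇒ K K ⇒ K K K ⇒ b K K ⇒ b b K ⇒ b b b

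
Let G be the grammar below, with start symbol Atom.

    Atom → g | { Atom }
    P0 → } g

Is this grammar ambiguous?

(P0 is unreachable from Atom, so its rules don't affect L(Atom).) Each string is a nest of matched brackets around a single atom. An opening bracket forces the recursive rule; an atom forces the base rule.

Unambiguous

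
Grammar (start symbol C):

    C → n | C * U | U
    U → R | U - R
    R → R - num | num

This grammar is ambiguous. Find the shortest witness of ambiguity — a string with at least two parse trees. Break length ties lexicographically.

num - num

length 1: no string has ≥2 trees
length 3: num - num has 2 parse trees

Two derivations of num - num:
  C ⇒ U ⇒ R ⇒ R - num ⇒ num - num
  C ⇒ U ⇒ U - R ⇒ R - R ⇒ num - R ⇒ num - num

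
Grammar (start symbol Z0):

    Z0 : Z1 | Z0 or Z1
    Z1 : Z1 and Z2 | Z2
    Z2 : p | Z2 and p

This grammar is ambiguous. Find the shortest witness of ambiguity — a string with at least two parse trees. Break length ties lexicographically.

length 1: no string has ≥2 trees
length 3: p and p has 2 parse trees

Two derivations of p and p:
  Z0 ⇒ Z1 ⇒ Z1 and Z2 ⇒ Z2 and Z2 ⇒ p and Z2 ⇒ p and p
  Z0 ⇒ Z1 ⇒ Z2 ⇒ Z2 and p ⇒ p and p

p and p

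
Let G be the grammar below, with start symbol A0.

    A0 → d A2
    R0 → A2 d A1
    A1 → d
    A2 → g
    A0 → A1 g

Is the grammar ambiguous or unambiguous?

Witness: d g

Derivation 1: A0 ⇒ d A2 ⇒ d g
Derivation 2: A0 ⇒ A1 g ⇒ d g

Two distinct leftmost derivations for the same string.

Ambiguous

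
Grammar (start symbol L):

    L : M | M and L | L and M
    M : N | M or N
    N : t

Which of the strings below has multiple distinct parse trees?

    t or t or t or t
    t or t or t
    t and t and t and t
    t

t or t or t or t: 1 tree
t or t or t: 1 tree
t and t and t and t: 8 trees
t: 1 tree

t and t and t and t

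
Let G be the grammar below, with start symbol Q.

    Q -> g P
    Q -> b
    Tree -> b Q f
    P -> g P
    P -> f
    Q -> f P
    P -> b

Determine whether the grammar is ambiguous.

Only Q, P are reachable from Q; ignoring the rest: Restricted to the reachable nonterminals, every rule has the form A → t or A → t B, and no two rules for the same A share a first terminal. The grammar encodes a DFA — one run per string.

Unambiguous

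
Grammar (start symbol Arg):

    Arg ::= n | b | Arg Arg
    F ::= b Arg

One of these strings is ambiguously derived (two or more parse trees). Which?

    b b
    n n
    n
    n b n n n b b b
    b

n b n n n b b b

b b: 1 tree
n n: 1 tree
n: 1 tree
n b n n n b b b: 429 trees
b: 1 tree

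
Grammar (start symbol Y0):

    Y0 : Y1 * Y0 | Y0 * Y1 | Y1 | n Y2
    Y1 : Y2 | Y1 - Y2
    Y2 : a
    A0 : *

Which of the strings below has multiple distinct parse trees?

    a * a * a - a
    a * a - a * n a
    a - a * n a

a * a * a - a: 4 trees
a * a - a * n a: 1 tree
a - a * n a: 1 tree

a * a * a - a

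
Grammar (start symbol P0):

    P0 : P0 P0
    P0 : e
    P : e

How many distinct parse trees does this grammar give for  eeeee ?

14

Parse trees for eeeee (showing first 6 of 14):
  [P0 [P0 e] [P0 [P0 e] [P0 [P0 e] [P0 [P0 e] [P0 e]]]]]
  [P0 [P0 e] [P0 [P0 e] [P0 [P0 [P0 e] [P0 e]] [P0 e]]]]
  [P0 [P0 e] [P0 [P0 [P0 e] [P0 e]] [P0 [P0 e] [P0 e]]]]
  [P0 [P0 e] [P0 [P0 [P0 e] [P0 [P0 e] [P0 e]]] [P0 e]]]
  [P0 [P0 e] [P0 [P0 [P0 [P0 e] [P0 e]] [P0 e]] [P0 e]]]
  [P0 [P0 [P0 e] [P0 e]] [P0 [P0 e] [P0 [P0 e] [P0 e]]]]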